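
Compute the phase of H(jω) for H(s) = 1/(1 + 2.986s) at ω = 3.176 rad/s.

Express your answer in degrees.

Phase = -arctan(ωτ) = -arctan(3.176 × 2.986) = -84.0°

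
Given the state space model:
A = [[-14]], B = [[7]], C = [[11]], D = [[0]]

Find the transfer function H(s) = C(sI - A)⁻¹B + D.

(sI - A)⁻¹ = 1/(s + 14). H(s) = 11 × 7/(s + 14) + 0 = 77/(s + 14).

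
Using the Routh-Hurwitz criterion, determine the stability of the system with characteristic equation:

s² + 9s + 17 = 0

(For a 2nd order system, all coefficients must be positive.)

Coefficients: 1, 9, 17. All positive, so system is stable.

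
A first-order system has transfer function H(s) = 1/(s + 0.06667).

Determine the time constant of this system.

For H(s) = 1/(s + 1/τ), the pole is at -1/τ = -0.06667, so τ = 1/0.06667 = 15 s.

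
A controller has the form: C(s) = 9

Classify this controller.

This is a Proportional (P) controller.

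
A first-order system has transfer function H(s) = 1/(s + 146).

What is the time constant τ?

For H(s) = 1/(s + 1/τ), the pole is at -1/τ = -146, so τ = 1/146 = 0.0068 s.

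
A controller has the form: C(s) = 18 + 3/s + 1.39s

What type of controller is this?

This is a Proportional-Integral-Derivative (PID) controller.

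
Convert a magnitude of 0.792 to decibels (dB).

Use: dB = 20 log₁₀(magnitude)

dB = 20 log₁₀(0.792) = -2.0 dB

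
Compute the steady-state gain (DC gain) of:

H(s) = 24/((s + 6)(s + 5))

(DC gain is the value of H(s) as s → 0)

DC gain = H(0) = 24/(6 × 5) = 24/30 = 0.8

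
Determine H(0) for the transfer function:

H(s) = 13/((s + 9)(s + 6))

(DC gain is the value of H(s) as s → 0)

DC gain = H(0) = 13/(9 × 6) = 13/54 = 0.2407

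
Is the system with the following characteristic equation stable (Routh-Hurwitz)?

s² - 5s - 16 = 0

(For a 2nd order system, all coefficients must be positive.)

Coefficients: 1, -5, -16. b=-5, c=-16 not positive, so system is unstable.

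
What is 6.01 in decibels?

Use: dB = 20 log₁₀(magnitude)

dB = 20 log₁₀(6.01) = 15.6 dB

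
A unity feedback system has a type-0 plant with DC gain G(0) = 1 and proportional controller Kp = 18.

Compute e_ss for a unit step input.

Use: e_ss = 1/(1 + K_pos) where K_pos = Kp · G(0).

K_pos = Kp · G(0) = 18 × 1 = 18. e_ss = 1/(1 + 18) = 0.0526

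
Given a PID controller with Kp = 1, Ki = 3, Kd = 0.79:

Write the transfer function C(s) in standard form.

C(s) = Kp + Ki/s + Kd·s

Substituting values: C(s) = 1 + 3/s + 0.79s = (0.79s² + s + 3)/s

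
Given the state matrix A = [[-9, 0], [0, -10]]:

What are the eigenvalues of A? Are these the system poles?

For diagonal matrix, eigenvalues are diagonal entries: λ₁ = -9, λ₂ = -10. Eigenvalues of A = system poles.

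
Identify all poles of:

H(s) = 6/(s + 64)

Pole is where denominator = 0: s + 64 = 0, so s = -64.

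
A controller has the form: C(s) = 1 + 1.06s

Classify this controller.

This is a Proportional-Derivative (PD) controller.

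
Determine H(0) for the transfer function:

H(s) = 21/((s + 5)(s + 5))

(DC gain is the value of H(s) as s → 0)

DC gain = H(0) = 21/(5 × 5) = 21/25 = 0.84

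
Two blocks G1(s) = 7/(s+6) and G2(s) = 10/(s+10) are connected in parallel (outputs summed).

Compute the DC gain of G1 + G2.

Parallel: G_eq = G1 + G2. DC gain = G1(0) + G2(0) = 7/6 + 10/10 = 1.1667 + 1 = 2.1667.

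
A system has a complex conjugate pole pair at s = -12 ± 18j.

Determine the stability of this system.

Real part of poles is -12 (< 0, left half-plane). Stable.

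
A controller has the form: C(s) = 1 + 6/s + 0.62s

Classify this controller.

This is a Proportional-Integral-Derivative (PID) controller.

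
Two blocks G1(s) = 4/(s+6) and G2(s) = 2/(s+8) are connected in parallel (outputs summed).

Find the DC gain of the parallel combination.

Parallel: G_eq = G1 + G2. DC gain = G1(0) + G2(0) = 4/6 + 2/8 = 0.6667 + 0.25 = 0.9167.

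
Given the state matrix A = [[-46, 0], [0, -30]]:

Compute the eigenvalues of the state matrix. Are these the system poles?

For diagonal matrix, eigenvalues are diagonal entries: λ₁ = -46, λ₂ = -30. Eigenvalues of A = system poles.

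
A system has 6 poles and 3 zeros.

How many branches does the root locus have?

Root locus has n branches where n = number of poles = 6.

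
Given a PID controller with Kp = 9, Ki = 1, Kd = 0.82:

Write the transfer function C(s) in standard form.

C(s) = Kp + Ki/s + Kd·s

Substituting values: C(s) = 9 + 1/s + 0.82s = (0.82s² + 9s + 1)/s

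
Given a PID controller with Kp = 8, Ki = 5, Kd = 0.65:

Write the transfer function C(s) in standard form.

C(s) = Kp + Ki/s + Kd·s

Substituting values: C(s) = 8 + 5/s + 0.65s = (0.65s² + 8s + 5)/s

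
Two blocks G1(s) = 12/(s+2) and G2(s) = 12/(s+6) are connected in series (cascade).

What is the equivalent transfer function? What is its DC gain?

Series: multiply transfer functions. G_eq = 12/(s+2) × 12/(s+6) = 144/((s+2)(s+6)). DC gain = 144/(2×6) = 12.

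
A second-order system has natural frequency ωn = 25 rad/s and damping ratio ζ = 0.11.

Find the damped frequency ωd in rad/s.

ωd = ωn√(1 - ζ²) = 25√(1 - 0.11²) = 24.85 rad/s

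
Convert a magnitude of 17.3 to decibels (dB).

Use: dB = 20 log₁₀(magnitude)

dB = 20 log₁₀(17.3) = 24.8 dB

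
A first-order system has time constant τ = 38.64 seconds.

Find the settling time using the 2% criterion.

For first-order system, 2% settling time ≈ 4τ = 4 × 38.64 = 154.56 s.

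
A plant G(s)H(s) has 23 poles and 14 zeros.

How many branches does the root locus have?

Root locus has n branches where n = number of poles = 23.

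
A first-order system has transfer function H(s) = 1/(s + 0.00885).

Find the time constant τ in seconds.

For H(s) = 1/(s + 1/τ), the pole is at -1/τ = -0.00885, so τ = 1/0.00885 = 113 s.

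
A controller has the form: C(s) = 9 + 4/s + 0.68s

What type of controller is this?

This is a Proportional-Integral-Derivative (PID) controller.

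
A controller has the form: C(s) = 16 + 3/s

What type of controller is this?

This is a Proportional-Integral (PI) controller.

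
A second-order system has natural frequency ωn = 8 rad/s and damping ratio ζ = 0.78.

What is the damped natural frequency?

ωd = ωn√(1 - ζ²) = 8√(1 - 0.78²) = 5.01 rad/s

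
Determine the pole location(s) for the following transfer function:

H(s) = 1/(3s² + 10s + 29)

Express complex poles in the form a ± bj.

Discriminant = 10² - 4×3×29 = 100 - 348 = -248 < 0, so the poles are a complex conjugate pair s = (-10 ± j√248)/(2×3). Real part = -10/(2×3) = -10/6 ≈ -1.6667; imaginary part = ±√248/(2×3) ≈ 2.6247. Poles: s = -1.6667 ± 2.6247j.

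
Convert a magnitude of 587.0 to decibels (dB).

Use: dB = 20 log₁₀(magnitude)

dB = 20 log₁₀(587.0) = 55.4 dB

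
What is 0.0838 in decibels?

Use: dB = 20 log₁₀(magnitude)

dB = 20 log₁₀(0.0838) = -21.5 dB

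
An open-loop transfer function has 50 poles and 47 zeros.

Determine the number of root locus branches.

Root locus has n branches where n = number of poles = 50.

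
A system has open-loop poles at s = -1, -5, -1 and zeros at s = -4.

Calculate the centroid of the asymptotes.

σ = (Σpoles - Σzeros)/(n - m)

σ = (Σpoles - Σzeros)/(n - m) = (-7 - (-4))/(3 - 1) = -3/2 = -1.5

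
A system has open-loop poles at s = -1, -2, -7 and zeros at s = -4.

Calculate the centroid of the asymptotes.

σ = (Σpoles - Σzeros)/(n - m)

σ = (Σpoles - Σzeros)/(n - m) = (-10 - (-4))/(3 - 1) = -6/2 = -3.0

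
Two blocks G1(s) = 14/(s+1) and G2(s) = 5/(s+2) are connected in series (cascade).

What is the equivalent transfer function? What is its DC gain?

Series: multiply transfer functions. G_eq = 14/(s+1) × 5/(s+2) = 70/((s+1)(s+2)). DC gain = 70/(1×2) = 35.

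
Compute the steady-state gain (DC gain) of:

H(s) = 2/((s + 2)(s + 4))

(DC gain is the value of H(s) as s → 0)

DC gain = H(0) = 2/(2 × 4) = 2/8 = 0.25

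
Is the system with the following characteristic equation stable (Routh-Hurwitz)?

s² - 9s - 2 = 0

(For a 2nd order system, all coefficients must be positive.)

Coefficients: 1, -9, -2. b=-9, c=-2 not positive, so system is unstable.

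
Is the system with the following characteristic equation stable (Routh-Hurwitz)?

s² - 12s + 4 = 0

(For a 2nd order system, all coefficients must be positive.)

Coefficients: 1, -12, 4. b=-12 not positive, so system is unstable.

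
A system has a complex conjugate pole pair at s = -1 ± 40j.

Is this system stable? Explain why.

Real part of poles is -1 (< 0, left half-plane). Stable.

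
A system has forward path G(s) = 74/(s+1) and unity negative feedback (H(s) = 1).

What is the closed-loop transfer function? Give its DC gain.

T(s) = G/(1+GH) = [74/(s+1)] / [1 + 74/(s+1)] = 74/(s+1+74) = 74/(s+75). DC gain = 74/75 = 0.9867.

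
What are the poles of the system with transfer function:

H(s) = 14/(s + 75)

Pole is where denominator = 0: s + 75 = 0, so s = -75.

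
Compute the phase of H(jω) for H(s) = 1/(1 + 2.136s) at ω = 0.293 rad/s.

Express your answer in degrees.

Phase = -arctan(ωτ) = -arctan(0.293 × 2.136) = -32.0°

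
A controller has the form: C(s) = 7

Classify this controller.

This is a Proportional (P) controller.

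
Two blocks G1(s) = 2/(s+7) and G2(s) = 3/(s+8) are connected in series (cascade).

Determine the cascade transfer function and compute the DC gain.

Series: multiply transfer functions. G_eq = 2/(s+7) × 3/(s+8) = 6/((s+7)(s+8)). DC gain = 6/(7×8) = 0.1071.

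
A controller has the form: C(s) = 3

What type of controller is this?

This is a Proportional (P) controller.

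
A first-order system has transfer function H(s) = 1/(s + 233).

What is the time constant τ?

For H(s) = 1/(s + 1/τ), the pole is at -1/τ = -233, so τ = 1/233 = 0.0043 s.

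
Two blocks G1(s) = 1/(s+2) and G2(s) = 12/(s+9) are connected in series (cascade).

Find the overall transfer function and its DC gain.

Series: multiply transfer functions. G_eq = 1/(s+2) × 12/(s+9) = 12/((s+2)(s+9)). DC gain = 12/(2×9) = 0.6667.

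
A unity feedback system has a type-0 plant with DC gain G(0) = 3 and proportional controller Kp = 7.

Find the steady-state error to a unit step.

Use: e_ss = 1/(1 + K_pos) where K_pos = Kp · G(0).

K_pos = Kp · G(0) = 7 × 3 = 21. e_ss = 1/(1 + 21) = 0.0455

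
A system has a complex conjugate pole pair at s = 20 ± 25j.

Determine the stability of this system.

Real part of poles is 20 (> 0, right half-plane). Unstable.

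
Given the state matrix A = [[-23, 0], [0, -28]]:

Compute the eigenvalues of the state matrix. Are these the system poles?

For diagonal matrix, eigenvalues are diagonal entries: λ₁ = -23, λ₂ = -28. Eigenvalues of A = system poles.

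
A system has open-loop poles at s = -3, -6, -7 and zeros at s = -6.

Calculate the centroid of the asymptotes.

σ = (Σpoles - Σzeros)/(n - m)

σ = (Σpoles - Σzeros)/(n - m) = (-16 - (-6))/(3 - 1) = -10/2 = -5.0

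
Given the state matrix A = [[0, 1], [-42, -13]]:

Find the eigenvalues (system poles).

det(A - λI) = λ² - (-13)λ + 42 = (λ - (-6))(λ - (-7)). Eigenvalues: -6, -7.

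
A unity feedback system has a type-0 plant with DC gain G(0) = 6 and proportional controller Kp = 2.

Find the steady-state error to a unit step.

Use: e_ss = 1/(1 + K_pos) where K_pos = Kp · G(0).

K_pos = Kp · G(0) = 2 × 6 = 12. e_ss = 1/(1 + 12) = 0.0769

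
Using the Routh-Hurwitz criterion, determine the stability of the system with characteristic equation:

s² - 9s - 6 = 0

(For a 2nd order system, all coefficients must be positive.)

Coefficients: 1, -9, -6. b=-9, c=-6 not positive, so system is unstable.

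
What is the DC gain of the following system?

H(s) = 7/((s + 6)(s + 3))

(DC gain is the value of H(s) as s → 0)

DC gain = H(0) = 7/(6 × 3) = 7/18 = 0.3889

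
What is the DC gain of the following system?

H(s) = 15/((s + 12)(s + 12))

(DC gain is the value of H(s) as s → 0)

DC gain = H(0) = 15/(12 × 12) = 15/144 = 0.1042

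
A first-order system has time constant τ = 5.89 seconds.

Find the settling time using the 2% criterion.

For first-order system, 2% settling time ≈ 4τ = 4 × 5.89 = 23.56 s.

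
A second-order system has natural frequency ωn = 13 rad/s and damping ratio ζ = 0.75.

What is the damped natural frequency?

ωd = ωn√(1 - ζ²) = 13√(1 - 0.75²) = 8.6 rad/s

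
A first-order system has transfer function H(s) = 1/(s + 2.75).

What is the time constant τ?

For H(s) = 1/(s + 1/τ), the pole is at -1/τ = -2.75, so τ = 1/2.75 = 0.3636 s.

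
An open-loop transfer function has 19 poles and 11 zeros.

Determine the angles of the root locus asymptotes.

n - m = 19 - 11 = 8. Angles: θk = (2k + 1)·180°/8 = 22.5°, 67.5°, 112.5°, 157.5°, 202.5°, 247.5°, 292.5°, 337.5°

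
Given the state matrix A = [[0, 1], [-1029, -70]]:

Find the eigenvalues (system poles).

det(A - λI) = λ² - (-70)λ + 1029 = (λ - (-49))(λ - (-21)). Eigenvalues: -49, -21.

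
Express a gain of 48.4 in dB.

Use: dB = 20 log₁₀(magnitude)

dB = 20 log₁₀(48.4) = 33.7 dB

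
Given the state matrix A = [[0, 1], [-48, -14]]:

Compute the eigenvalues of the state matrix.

det(A - λI) = λ² - (-14)λ + 48 = (λ - (-8))(λ - (-6)). Eigenvalues: -8, -6.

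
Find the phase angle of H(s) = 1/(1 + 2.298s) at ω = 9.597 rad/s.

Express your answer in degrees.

Phase = -arctan(ωτ) = -arctan(9.597 × 2.298) = -87.4°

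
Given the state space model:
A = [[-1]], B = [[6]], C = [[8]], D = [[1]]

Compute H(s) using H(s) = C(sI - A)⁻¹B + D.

(sI - A)⁻¹ = 1/(s + 1). H(s) = 8×6/(s + 1) + 1 = (s + 49)/(s + 1).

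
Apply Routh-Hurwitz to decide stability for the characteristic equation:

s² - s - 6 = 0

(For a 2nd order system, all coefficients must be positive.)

Coefficients: 1, -1, -6. b=-1, c=-6 not positive, so system is unstable.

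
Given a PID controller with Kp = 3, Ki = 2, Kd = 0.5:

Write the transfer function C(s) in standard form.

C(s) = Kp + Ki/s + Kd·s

Substituting values: C(s) = 3 + 2/s + 0.5s = (0.5s² + 3s + 2)/s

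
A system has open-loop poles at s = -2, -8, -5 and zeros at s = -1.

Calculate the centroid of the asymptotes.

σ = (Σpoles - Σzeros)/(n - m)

σ = (Σpoles - Σzeros)/(n - m) = (-15 - (-1))/(3 - 1) = -14/2 = -7.0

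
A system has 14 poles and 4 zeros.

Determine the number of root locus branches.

Root locus has n branches where n = number of poles = 14.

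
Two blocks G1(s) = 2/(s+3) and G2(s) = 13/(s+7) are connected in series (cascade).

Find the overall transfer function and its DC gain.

Series: multiply transfer functions. G_eq = 2/(s+3) × 13/(s+7) = 26/((s+3)(s+7)). DC gain = 26/(3×7) = 1.2381.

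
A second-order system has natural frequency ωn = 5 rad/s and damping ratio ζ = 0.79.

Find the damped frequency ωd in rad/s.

ωd = ωn√(1 - ζ²) = 5√(1 - 0.79²) = 3.07 rad/s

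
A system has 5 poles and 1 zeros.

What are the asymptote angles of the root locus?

n - m = 5 - 1 = 4. Angles: θk = (2k + 1)·180°/4 = 45°, 135°, 225°, 315°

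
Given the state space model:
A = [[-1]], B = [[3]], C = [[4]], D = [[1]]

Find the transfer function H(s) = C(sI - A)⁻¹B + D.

(sI - A)⁻¹ = 1/(s + 1). H(s) = 4×3/(s + 1) + 1 = (s + 13)/(s + 1).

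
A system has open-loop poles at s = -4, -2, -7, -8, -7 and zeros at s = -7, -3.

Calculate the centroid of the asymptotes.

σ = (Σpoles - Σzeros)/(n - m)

σ = (Σpoles - Σzeros)/(n - m) = (-28 - (-10))/(5 - 2) = -18/3 = -6.0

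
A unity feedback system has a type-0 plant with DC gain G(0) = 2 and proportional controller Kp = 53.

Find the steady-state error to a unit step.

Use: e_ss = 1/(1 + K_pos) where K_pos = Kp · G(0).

K_pos = Kp · G(0) = 53 × 2 = 106. e_ss = 1/(1 + 106) = 0.0093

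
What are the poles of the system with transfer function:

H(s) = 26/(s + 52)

Pole is where denominator = 0: s + 52 = 0, so s = -52.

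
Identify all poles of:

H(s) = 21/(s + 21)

Pole is where denominator = 0: s + 21 = 0, so s = -21.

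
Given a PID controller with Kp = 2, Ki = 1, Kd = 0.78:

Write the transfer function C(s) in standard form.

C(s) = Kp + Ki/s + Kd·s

Substituting values: C(s) = 2 + 1/s + 0.78s = (0.78s² + 2s + 1)/s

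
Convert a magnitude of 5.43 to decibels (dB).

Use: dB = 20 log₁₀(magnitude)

dB = 20 log₁₀(5.43) = 14.7 dB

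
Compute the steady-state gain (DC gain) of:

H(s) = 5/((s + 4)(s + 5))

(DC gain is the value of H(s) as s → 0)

DC gain = H(0) = 5/(4 × 5) = 5/20 = 0.25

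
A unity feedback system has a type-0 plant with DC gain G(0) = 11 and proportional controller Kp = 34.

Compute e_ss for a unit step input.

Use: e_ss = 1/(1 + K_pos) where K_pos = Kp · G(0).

K_pos = Kp · G(0) = 34 × 11 = 374. e_ss = 1/(1 + 374) = 0.0027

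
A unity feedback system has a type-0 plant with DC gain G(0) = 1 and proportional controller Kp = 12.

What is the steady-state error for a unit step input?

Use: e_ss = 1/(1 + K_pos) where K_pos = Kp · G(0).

K_pos = Kp · G(0) = 12 × 1 = 12. e_ss = 1/(1 + 12) = 0.0769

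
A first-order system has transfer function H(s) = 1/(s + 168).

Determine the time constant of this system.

For H(s) = 1/(s + 1/τ), the pole is at -1/τ = -168, so τ = 1/168 = 0.0060 s.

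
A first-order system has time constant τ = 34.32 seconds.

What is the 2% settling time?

For first-order system, 2% settling time ≈ 4τ = 4 × 34.32 = 137.28 s.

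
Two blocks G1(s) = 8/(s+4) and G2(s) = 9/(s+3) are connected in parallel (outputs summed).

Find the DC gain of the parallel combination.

Parallel: G_eq = G1 + G2. DC gain = G1(0) + G2(0) = 8/4 + 9/3 = 2 + 3 = 5.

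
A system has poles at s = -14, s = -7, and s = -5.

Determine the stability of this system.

All poles are in the left half-plane. System is stable.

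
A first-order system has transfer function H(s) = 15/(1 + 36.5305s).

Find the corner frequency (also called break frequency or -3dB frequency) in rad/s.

Corner frequency = 1/τ = 1/36.5305 = 0.027 rad/s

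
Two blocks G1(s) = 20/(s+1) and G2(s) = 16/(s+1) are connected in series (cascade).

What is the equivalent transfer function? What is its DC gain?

Series: multiply transfer functions. G_eq = 20/(s+1) × 16/(s+1) = 320/((s+1)(s+1)). DC gain = 320/(1×1) = 320.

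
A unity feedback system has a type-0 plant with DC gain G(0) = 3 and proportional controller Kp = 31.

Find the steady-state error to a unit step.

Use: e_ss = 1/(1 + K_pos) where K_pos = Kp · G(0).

K_pos = Kp · G(0) = 31 × 3 = 93. e_ss = 1/(1 + 93) = 0.0106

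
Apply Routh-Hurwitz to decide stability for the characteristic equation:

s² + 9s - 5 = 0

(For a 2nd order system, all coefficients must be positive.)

Coefficients: 1, 9, -5. c=-5 not positive, so system is unstable.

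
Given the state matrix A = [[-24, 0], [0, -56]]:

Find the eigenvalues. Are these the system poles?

For diagonal matrix, eigenvalues are diagonal entries: λ₁ = -24, λ₂ = -56. Eigenvalues of A = system poles.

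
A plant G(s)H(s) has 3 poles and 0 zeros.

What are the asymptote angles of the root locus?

n - m = 3 - 0 = 3. Angles: θk = (2k + 1)·180°/3 = 60°, 180°, 300°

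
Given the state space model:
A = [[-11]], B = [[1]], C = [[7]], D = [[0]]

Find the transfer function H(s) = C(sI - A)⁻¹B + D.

(sI - A)⁻¹ = 1/(s + 11). H(s) = 7 × 1/(s + 11) + 0 = 7/(s + 11).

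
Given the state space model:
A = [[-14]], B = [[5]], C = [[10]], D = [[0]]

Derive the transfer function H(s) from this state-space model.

(sI - A)⁻¹ = 1/(s + 14). H(s) = 10 × 5/(s + 14) + 0 = 50/(s + 14).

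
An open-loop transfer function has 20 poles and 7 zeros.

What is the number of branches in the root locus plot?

Root locus has n branches where n = number of poles = 20.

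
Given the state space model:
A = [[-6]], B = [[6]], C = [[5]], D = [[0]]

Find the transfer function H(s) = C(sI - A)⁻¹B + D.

(sI - A)⁻¹ = 1/(s + 6). H(s) = 5 × 6/(s + 6) + 0 = 30/(s + 6).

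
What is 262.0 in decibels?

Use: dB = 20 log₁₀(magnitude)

dB = 20 log₁₀(262.0) = 48.4 dB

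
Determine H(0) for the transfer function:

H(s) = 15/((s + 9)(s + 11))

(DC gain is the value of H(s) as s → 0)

DC gain = H(0) = 15/(9 × 11) = 15/99 = 0.1515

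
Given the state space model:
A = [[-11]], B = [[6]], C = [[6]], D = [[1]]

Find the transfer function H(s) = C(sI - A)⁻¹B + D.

(sI - A)⁻¹ = 1/(s + 11). H(s) = 6×6/(s + 11) + 1 = (s + 47)/(s + 11).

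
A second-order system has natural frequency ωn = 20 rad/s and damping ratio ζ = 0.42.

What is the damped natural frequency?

ωd = ωn√(1 - ζ²) = 20√(1 - 0.42²) = 18.15 rad/s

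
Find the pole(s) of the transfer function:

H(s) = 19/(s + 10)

Pole is where denominator = 0: s + 10 = 0, so s = -10.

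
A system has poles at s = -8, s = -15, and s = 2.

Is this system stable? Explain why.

Pole(s) at s = 2 are not in the left half-plane. System is unstable.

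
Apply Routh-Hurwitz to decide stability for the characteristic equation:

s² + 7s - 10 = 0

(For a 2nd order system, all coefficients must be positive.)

Coefficients: 1, 7, -10. c=-10 not positive, so system is unstable.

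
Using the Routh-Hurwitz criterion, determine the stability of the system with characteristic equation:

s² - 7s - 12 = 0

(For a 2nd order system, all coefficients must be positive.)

Coefficients: 1, -7, -12. b=-7, c=-12 not positive, so system is unstable.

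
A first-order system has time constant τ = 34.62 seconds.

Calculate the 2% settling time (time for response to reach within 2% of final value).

For first-order system, 2% settling time ≈ 4τ = 4 × 34.62 = 138.48 s.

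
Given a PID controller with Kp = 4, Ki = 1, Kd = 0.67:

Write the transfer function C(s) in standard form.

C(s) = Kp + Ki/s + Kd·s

Substituting values: C(s) = 4 + 1/s + 0.67s = (0.67s² + 4s + 1)/s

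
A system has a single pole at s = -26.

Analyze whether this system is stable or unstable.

Pole at s = -26 is in the left half-plane. Stable.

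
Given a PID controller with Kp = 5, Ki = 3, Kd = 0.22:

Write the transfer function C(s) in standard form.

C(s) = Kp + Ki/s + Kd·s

Substituting values: C(s) = 5 + 3/s + 0.22s = (0.22s² + 5s + 3)/s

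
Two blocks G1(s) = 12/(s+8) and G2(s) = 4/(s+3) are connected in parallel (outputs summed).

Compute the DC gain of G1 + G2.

Parallel: G_eq = G1 + G2. DC gain = G1(0) + G2(0) = 12/8 + 4/3 = 1.5 + 1.3333 = 2.8333.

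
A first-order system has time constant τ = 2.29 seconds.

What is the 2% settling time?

For first-order system, 2% settling time ≈ 4τ = 4 × 2.29 = 9.16 s.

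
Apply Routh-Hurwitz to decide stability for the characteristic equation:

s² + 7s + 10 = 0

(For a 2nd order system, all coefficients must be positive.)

Coefficients: 1, 7, 10. All positive, so system is stable.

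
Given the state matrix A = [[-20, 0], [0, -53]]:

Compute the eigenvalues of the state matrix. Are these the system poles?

For diagonal matrix, eigenvalues are diagonal entries: λ₁ = -20, λ₂ = -53. Eigenvalues of A = system poles.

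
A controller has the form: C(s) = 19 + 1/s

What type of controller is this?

This is a Proportional-Integral (PI) controller.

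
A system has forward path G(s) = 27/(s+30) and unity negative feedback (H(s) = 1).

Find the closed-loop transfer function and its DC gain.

T(s) = G/(1+GH) = [27/(s+30)] / [1 + 27/(s+30)] = 27/(s+30+27) = 27/(s+57). DC gain = 27/57 = 0.4737.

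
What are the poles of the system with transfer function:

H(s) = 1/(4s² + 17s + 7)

Discriminant = 17² - 4×4×7 = 289 - 112 = 177 > 0, so two distinct real poles. Using quadratic formula: s = (-17 ± √177)/(2×4) = (-17 ± √177)/8, with √177 ≈ 13.3041. s₁ ≈ -0.4620, s₂ ≈ -3.7880. Poles: s₁ = -0.4620, s₂ = -3.7880.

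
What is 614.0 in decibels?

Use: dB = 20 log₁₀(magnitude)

dB = 20 log₁₀(614.0) = 55.8 dB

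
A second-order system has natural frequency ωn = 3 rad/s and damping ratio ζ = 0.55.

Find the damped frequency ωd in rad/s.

ωd = ωn√(1 - ζ²) = 3√(1 - 0.55²) = 2.51 rad/s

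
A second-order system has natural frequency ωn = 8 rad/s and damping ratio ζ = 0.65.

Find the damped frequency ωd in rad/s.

ωd = ωn√(1 - ζ²) = 8√(1 - 0.65²) = 6.08 rad/s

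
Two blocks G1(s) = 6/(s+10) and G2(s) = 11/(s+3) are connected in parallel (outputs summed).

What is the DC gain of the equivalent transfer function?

Parallel: G_eq = G1 + G2. DC gain = G1(0) + G2(0) = 6/10 + 11/3 = 0.6 + 3.6667 = 4.2667.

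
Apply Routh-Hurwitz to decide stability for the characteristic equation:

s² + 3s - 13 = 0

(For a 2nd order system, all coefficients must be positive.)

Coefficients: 1, 3, -13. c=-13 not positive, so system is unstable.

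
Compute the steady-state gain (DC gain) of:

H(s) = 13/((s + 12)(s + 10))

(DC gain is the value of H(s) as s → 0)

DC gain = H(0) = 13/(12 × 10) = 13/120 = 0.1083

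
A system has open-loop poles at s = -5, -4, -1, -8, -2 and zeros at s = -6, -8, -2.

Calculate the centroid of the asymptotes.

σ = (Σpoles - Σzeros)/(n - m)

σ = (Σpoles - Σzeros)/(n - m) = (-20 - (-16))/(5 - 3) = -4/2 = -2.0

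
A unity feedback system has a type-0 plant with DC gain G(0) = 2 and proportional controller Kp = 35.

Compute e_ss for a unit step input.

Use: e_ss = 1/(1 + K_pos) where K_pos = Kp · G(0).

K_pos = Kp · G(0) = 35 × 2 = 70. e_ss = 1/(1 + 70) = 0.0141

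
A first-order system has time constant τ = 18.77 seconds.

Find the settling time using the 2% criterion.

For first-order system, 2% settling time ≈ 4τ = 4 × 18.77 = 75.08 s.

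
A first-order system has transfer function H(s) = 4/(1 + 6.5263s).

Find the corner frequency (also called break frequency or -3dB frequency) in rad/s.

Corner frequency = 1/τ = 1/6.5263 = 0.153 rad/s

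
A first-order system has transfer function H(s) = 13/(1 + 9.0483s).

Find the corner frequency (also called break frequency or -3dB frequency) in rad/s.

Corner frequency = 1/τ = 1/9.0483 = 0.111 rad/s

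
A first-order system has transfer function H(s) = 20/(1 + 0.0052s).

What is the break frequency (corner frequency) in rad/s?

Corner frequency = 1/τ = 1/0.0052 = 192.308 rad/s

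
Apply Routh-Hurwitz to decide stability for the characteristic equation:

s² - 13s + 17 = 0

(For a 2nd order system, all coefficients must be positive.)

Coefficients: 1, -13, 17. b=-13 not positive, so system is unstable.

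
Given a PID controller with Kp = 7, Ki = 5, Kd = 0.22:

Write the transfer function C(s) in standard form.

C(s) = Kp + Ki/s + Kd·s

Substituting values: C(s) = 7 + 5/s + 0.22s = (0.22s² + 7s + 5)/s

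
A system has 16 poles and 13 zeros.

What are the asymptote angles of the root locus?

n - m = 16 - 13 = 3. Angles: θk = (2k + 1)·180°/3 = 60°, 180°, 300°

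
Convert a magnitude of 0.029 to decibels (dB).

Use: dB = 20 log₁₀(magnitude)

dB = 20 log₁₀(0.029) = -30.8 dB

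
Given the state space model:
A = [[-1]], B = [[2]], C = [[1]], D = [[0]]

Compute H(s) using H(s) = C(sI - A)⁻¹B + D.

(sI - A)⁻¹ = 1/(s + 1). H(s) = 1 × 2/(s + 1) + 0 = 2/(s + 1).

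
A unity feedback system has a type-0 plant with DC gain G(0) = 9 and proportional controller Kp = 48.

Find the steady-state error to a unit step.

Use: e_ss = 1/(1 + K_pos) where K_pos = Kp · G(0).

K_pos = Kp · G(0) = 48 × 9 = 432. e_ss = 1/(1 + 432) = 0.0023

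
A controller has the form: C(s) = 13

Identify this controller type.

This is a Proportional (P) controller.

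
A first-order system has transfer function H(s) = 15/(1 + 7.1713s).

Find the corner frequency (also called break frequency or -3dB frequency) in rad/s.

Corner frequency = 1/τ = 1/7.1713 = 0.139 rad/s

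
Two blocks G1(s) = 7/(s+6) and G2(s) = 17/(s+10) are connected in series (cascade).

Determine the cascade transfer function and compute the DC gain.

Series: multiply transfer functions. G_eq = 7/(s+6) × 17/(s+10) = 119/((s+6)(s+10)). DC gain = 119/(6×10) = 1.9833.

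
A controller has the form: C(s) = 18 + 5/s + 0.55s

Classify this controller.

This is a Proportional-Integral-Derivative (PID) controller.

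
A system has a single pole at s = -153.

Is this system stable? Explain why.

Pole at s = -153 is in the left half-plane. Stable.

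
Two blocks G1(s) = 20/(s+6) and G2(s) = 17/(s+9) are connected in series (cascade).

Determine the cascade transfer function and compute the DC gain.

Series: multiply transfer functions. G_eq = 20/(s+6) × 17/(s+9) = 340/((s+6)(s+9)). DC gain = 340/(6×9) = 6.2963.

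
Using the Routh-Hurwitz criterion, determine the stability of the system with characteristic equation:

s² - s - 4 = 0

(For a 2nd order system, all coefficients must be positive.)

Coefficients: 1, -1, -4. b=-1, c=-4 not positive, so system is unstable.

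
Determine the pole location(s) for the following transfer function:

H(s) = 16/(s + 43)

Pole is where denominator = 0: s + 43 = 0, so s = -43.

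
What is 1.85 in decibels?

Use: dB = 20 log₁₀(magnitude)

dB = 20 log₁₀(1.85) = 5.3 dB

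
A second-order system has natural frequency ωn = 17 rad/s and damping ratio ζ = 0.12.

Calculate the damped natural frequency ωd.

ωd = ωn√(1 - ζ²) = 17√(1 - 0.12²) = 16.88 rad/s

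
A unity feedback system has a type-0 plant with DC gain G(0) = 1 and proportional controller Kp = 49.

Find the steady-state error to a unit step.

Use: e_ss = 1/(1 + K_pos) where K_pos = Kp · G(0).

K_pos = Kp · G(0) = 49 × 1 = 49. e_ss = 1/(1 + 49) = 0.02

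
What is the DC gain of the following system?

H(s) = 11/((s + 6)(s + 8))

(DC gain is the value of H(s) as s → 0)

DC gain = H(0) = 11/(6 × 8) = 11/48 = 0.2292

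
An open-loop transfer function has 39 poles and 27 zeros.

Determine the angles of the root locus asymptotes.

n - m = 39 - 27 = 12. Angles: θk = (2k + 1)·180°/12 = 15°, 45°, 75°, 105°, 135°, 165°, 195°, 225°, 255°, 285°, 315°, 345°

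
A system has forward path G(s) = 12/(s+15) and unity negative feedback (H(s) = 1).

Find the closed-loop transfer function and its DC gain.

T(s) = G/(1+GH) = [12/(s+15)] / [1 + 12/(s+15)] = 12/(s+15+12) = 12/(s+27). DC gain = 12/27 = 0.4444.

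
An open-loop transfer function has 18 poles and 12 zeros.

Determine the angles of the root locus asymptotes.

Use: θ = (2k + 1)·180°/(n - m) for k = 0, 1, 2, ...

n - m = 18 - 12 = 6. Angles: θk = (2k + 1)·180°/6 = 30°, 90°, 150°, 210°, 270°, 330°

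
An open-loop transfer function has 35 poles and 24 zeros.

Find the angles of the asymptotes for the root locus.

n - m = 35 - 24 = 11. Angles: θk = (2k + 1)·180°/11 = 16.36°, 49.09°, 81.82°, 114.55°, 147.27°, 180°, 212.73°, 245.45°, 278.18°, 310.91°, 343.64°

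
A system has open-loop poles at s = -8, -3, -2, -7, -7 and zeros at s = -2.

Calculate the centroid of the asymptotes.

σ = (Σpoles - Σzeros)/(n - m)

σ = (Σpoles - Σzeros)/(n - m) = (-27 - (-2))/(5 - 1) = -25/4 = -6.25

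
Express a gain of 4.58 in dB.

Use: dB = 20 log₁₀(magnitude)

dB = 20 log₁₀(4.58) = 13.2 dB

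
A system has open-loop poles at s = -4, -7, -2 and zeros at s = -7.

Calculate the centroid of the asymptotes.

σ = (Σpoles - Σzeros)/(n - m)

σ = (Σpoles - Σzeros)/(n - m) = (-13 - (-7))/(3 - 1) = -6/2 = -3.0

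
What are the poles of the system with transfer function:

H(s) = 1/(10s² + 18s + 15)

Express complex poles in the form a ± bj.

Discriminant = 18² - 4×10×15 = 324 - 600 = -276 < 0, so the poles are a complex conjugate pair s = (-18 ± j√276)/(2×10). Real part = -18/(2×10) = -18/20 = -0.9; imaginary part = ±√276/(2×10) ≈ 0.8307. Poles: s = -0.9 ± 0.8307j.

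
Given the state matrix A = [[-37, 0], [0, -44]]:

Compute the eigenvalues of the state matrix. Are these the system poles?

For diagonal matrix, eigenvalues are diagonal entries: λ₁ = -37, λ₂ = -44. Eigenvalues of A = system poles.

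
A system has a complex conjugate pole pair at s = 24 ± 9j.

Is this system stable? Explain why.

Real part of poles is 24 (> 0, right half-plane). Unstable.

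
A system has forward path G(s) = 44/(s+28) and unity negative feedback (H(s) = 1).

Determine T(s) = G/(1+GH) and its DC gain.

T(s) = G/(1+GH) = [44/(s+28)] / [1 + 44/(s+28)] = 44/(s+28+44) = 44/(s+72). DC gain = 44/72 = 0.6111.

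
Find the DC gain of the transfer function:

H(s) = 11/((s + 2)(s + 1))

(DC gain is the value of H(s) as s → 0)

DC gain = H(0) = 11/(2 × 1) = 11/2 = 5.5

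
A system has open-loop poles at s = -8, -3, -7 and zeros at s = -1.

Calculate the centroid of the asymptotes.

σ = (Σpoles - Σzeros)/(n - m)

σ = (Σpoles - Σzeros)/(n - m) = (-18 - (-1))/(3 - 1) = -17/2 = -8.5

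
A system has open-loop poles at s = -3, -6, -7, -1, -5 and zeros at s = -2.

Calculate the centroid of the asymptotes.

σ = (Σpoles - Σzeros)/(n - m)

σ = (Σpoles - Σzeros)/(n - m) = (-22 - (-2))/(5 - 1) = -20/4 = -5.0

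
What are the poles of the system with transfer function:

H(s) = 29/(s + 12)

Pole is where denominator = 0: s + 12 = 0, so s = -12.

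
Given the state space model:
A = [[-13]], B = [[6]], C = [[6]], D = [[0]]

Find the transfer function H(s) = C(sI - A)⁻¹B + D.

(sI - A)⁻¹ = 1/(s + 13). H(s) = 6 × 6/(s + 13) + 0 = 36/(s + 13).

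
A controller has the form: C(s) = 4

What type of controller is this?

This is a Proportional (P) controller.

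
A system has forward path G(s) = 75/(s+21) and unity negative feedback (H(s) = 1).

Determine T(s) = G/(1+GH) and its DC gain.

T(s) = G/(1+GH) = [75/(s+21)] / [1 + 75/(s+21)] = 75/(s+21+75) = 75/(s+96). DC gain = 75/96 = 0.78125.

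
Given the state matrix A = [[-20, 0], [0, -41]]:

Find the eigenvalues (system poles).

For diagonal matrix, eigenvalues are diagonal entries: λ₁ = -20, λ₂ = -41.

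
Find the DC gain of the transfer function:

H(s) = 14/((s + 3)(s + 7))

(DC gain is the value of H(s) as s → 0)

DC gain = H(0) = 14/(3 × 7) = 14/21 = 0.6667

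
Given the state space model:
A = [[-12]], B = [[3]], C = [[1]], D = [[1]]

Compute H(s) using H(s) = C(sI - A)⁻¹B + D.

(sI - A)⁻¹ = 1/(s + 12). H(s) = 1×3/(s + 12) + 1 = (s + 15)/(s + 12).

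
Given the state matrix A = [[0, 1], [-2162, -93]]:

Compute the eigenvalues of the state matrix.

det(A - λI) = λ² - (-93)λ + 2162 = (λ - (-47))(λ - (-46)). Eigenvalues: -47, -46.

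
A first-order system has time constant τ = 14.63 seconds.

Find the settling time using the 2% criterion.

For first-order system, 2% settling time ≈ 4τ = 4 × 14.63 = 58.52 s.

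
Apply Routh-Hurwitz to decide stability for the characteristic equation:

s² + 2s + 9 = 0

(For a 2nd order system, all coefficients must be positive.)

Coefficients: 1, 2, 9. All positive, so system is stable.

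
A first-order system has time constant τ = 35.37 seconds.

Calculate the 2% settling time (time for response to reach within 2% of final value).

For first-order system, 2% settling time ≈ 4τ = 4 × 35.37 = 141.48 s.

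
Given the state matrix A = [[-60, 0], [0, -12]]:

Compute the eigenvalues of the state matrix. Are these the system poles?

For diagonal matrix, eigenvalues are diagonal entries: λ₁ = -60, λ₂ = -12. Eigenvalues of A = system poles.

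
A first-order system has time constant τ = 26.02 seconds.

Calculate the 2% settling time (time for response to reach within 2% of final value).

For first-order system, 2% settling time ≈ 4τ = 4 × 26.02 = 104.08 s.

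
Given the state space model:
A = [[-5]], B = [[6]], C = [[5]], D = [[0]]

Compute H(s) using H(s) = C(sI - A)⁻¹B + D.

(sI - A)⁻¹ = 1/(s + 5). H(s) = 5 × 6/(s + 5) + 0 = 30/(s + 5).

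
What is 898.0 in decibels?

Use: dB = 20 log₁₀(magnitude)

dB = 20 log₁₀(898.0) = 59.1 dB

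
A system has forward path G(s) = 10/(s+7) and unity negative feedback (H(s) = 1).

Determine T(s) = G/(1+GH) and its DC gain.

T(s) = G/(1+GH) = [10/(s+7)] / [1 + 10/(s+7)] = 10/(s+7+10) = 10/(s+17). DC gain = 10/17 = 0.5882.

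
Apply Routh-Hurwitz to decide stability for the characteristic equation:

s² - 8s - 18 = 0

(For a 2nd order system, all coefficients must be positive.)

Coefficients: 1, -8, -18. b=-8, c=-18 not positive, so system is unstable.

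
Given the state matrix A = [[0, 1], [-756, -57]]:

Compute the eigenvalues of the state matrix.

det(A - λI) = λ² - (-57)λ + 756 = (λ - (-21))(λ - (-36)). Eigenvalues: -21, -36.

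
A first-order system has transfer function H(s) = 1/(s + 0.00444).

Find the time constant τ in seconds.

For H(s) = 1/(s + 1/τ), the pole is at -1/τ = -0.00444, so τ = 1/0.00444 = 225.2 s.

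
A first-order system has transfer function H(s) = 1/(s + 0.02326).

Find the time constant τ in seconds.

For H(s) = 1/(s + 1/τ), the pole is at -1/τ = -0.02326, so τ = 1/0.02326 = 42.99 s.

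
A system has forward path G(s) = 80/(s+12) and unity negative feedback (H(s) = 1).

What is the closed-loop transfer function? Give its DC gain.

T(s) = G/(1+GH) = [80/(s+12)] / [1 + 80/(s+12)] = 80/(s+12+80) = 80/(s+92). DC gain = 80/92 = 0.8696.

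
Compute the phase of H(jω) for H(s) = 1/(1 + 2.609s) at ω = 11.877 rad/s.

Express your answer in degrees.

Phase = -arctan(ωτ) = -arctan(11.877 × 2.609) = -88.2°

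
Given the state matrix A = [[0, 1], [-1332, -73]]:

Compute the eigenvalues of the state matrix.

det(A - λI) = λ² - (-73)λ + 1332 = (λ - (-36))(λ - (-37)). Eigenvalues: -36, -37.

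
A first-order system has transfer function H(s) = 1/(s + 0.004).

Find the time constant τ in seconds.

For H(s) = 1/(s + 1/τ), the pole is at -1/τ = -0.004, so τ = 1/0.004 = 250 s.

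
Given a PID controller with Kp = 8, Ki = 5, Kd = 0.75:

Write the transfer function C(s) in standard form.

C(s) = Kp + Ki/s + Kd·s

Substituting values: C(s) = 8 + 5/s + 0.75s = (0.75s² + 8s + 5)/s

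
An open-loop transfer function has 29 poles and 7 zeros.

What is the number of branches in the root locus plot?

Root locus has n branches where n = number of poles = 29.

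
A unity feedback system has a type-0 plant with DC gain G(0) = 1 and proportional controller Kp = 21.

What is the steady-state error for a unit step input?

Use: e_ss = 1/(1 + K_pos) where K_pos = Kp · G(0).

K_pos = Kp · G(0) = 21 × 1 = 21. e_ss = 1/(1 + 21) = 0.0455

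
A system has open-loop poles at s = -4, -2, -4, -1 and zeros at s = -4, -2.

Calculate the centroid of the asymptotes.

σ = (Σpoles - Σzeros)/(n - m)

σ = (Σpoles - Σzeros)/(n - m) = (-11 - (-6))/(4 - 2) = -5/2 = -2.5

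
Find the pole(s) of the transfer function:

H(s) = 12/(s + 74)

Pole is where denominator = 0: s + 74 = 0, so s = -74.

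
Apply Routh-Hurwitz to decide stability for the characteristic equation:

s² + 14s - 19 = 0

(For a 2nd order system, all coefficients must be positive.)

Coefficients: 1, 14, -19. c=-19 not positive, so system is unstable.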